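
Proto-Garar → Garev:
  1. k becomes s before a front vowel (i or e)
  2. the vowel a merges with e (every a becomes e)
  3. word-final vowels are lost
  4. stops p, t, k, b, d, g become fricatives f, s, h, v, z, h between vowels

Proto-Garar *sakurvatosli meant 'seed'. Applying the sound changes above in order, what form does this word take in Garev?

sehurvesosl

Garev: *sakurvatosli > sekurvetosli > sekurvetosl > sehurvesosl  (by vowel merger, apocope, intervocalic lenition)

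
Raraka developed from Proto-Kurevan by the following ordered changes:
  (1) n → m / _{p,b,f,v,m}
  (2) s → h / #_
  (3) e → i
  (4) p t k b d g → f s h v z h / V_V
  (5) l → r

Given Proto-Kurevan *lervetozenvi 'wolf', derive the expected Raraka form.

Raraka: start from *lervetozenvi.
  rule 1 (nasal place assimilation): lervetozenvi → lervetozemvi
  rule 2: no change — lervetozemvi
  rule 3 (vowel merger): lervetozemvi → lirvitozimvi
  rule 4 (intervocalic lenition): lirvitozimvi → lirvisozimvi
  rule 5 (unconditioned shift): lirvisozimvi → rirvisozimvi
  ⇒ Raraka rirvisozimvi

rirvisozimvi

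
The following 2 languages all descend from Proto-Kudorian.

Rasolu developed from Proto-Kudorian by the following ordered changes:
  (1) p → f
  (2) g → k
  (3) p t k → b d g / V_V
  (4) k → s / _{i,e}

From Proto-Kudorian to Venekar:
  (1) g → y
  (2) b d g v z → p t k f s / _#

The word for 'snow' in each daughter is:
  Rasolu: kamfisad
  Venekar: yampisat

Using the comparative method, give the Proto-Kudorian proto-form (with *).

*gampisad

Position 8: Rasolu has d, Venekar has t. Taking the neighbouring segments as reconstructed: Rasolu d can only go back to *d; Venekar t could go back to *t or *d — the one source consistent with every daughter is *d.
Position 4: Rasolu has f, Venekar has p. Taking the neighbouring segments as reconstructed: Rasolu f could go back to *p or *f; Venekar p can only go back to *p — the one source consistent with every daughter is *p.
Continuing position by position gives *gampisad; check it forward:
Rasolu: *gampisad
  gampisad → gamfisad   [unconditioned shift]
  gamfisad → kamfisad   [unconditioned shift]
  kamfisad (rule 3 does not apply)
  kamfisad (rule 4 does not apply)
  giving Rasolu kamfisad.
Venekar: start from *gampisad.
  rule 1 (unconditioned shift): gampisad → yampisad
  rule 2 (final devoicing): yampisad → yampisat
  ⇒ Venekar yampisat
Only *gampisad yields all of Rasolu kamfisad, Venekar yampisat.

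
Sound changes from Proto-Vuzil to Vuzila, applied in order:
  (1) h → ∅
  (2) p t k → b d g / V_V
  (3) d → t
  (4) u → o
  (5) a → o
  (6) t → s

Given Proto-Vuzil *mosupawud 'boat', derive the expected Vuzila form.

Vuzila: start from *mosupawud.
  rule 1: no change — mosupawud
  rule 2 (intervocalic voicing): mosupawud → mosubawud
  rule 3 (unconditioned shift): mosubawud → mosubawut
  rule 4 (vowel merger): mosubawut → mosobawot
  rule 5 (vowel merger): mosobawot → mosobowot
  rule 6 (unconditioned shift): mosobowot → mosobowos
  ⇒ Vuzila mosobowos

mosobowos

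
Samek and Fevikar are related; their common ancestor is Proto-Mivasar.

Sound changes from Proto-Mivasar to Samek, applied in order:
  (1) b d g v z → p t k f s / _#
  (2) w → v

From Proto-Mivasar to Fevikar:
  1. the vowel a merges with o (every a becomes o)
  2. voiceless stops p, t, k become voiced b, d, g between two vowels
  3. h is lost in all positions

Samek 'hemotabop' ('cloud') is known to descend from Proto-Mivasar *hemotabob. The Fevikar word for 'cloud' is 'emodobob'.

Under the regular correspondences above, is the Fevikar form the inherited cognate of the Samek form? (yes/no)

Derive the expected Fevikar reflex of *hemotabob:
Fevikar: *hemotabob > hemotobob > hemodobob > emodobob  (by vowel merger, intervocalic voicing, h-loss)
Fevikar 'emodobob' matches the regular reflex exactly, so the pair is cognate.

yes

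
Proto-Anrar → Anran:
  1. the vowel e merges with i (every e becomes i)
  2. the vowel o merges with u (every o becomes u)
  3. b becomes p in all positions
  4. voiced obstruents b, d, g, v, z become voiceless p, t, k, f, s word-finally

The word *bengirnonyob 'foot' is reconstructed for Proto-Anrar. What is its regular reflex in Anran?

Anran: *bengirnonyob > bingirnonyob > bingirnunyub > pingirnunyup  (by vowel merger, vowel merger, unconditioned shift)

pingirnunyup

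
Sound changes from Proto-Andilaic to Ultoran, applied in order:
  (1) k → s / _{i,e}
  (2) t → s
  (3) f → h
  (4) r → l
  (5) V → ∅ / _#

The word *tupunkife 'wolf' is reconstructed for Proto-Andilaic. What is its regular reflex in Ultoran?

supunsih

Ultoran: *tupunkife
  tupunkife → tupunsife   [palatalisation]
  tupunsife → supunsife   [unconditioned shift]
  supunsife → supunsihe   [unconditioned shift]
  supunsihe (rule 4 does not apply)
  supunsihe → supunsih   [apocope]
  giving Ultoran supunsih.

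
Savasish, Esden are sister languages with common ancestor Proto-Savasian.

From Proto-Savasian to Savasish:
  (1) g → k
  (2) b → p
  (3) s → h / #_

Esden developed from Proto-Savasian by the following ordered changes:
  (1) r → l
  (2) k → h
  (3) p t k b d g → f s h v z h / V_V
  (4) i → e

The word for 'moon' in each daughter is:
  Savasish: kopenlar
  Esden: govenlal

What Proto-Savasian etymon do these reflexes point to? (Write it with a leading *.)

*gobenlar

Position 8: Savasish has r, Esden has l. Savasish preserves r here (none of its changes turn any other segment into r), so the proto-segment is *r.
Position 3: Savasish has p, Esden has v. Taking the neighbouring segments as reconstructed: Savasish p could go back to *p or *b; Esden v could go back to *b or *v — the one source consistent with every daughter is *b.
Position 1: Savasish has k, Esden has g. Esden preserves g here (none of its changes turn any other segment into g), so the proto-segment is *g.
Continuing position by position gives *gobenlar; check it forward:
Savasish: *gobenlar > kobenlar > kopenlar  (by unconditioned shift, unconditioned shift)
Esden: *gobenlar
  gobenlar → gobenlal   [unconditioned shift]
  gobenlal (rule 2 does not apply)
  gobenlal → govenlal   [intervocalic lenition]
  govenlal (rule 4 does not apply)
  giving Esden govenlal.
No other proto-form is consistent with every reflex, so the reconstruction is *gobenlar.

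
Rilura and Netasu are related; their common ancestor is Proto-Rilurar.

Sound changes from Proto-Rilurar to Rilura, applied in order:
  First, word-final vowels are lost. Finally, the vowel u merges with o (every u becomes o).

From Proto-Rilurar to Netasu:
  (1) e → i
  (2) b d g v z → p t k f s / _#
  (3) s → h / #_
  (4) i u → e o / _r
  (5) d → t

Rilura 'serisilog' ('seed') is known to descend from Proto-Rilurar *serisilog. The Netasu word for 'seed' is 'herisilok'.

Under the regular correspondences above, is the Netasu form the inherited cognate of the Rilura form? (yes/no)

Derive the expected Netasu reflex of *serisilog:
Netasu: *serisilog > sirisilog > sirisilok > hirisilok > herisilok  (by vowel merger, final devoicing, debuccalisation, pre-rhotic lowering)
Netasu 'herisilok' matches the regular reflex exactly, so the pair is cognate.

yes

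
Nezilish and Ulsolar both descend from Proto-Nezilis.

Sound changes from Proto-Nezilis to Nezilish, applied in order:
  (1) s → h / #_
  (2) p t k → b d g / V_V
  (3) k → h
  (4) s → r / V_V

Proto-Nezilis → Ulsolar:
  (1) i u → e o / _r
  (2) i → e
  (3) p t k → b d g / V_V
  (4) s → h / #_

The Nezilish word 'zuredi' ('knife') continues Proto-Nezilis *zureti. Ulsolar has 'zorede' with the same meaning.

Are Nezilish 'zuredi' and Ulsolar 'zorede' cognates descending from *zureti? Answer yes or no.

yes

Derive the expected Ulsolar reflex of *zureti:
Ulsolar: *zureti > zoreti > zorete > zorede  (by pre-rhotic lowering, vowel merger, intervocalic voicing)
Ulsolar 'zorede' matches the regular reflex exactly, so the pair is cognate.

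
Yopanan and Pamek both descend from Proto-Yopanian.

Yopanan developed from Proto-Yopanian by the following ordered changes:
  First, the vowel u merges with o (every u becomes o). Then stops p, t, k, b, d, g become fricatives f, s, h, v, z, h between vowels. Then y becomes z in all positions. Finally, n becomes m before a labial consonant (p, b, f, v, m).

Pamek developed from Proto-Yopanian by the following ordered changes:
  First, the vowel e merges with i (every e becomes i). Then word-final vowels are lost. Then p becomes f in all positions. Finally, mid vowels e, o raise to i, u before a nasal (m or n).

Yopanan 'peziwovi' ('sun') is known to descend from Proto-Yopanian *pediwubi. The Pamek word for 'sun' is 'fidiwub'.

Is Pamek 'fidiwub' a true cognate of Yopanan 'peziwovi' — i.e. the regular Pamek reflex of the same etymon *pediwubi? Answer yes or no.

yes

Derive the expected Pamek reflex of *pediwubi:
Pamek: start from *pediwubi.
  rule 1 (vowel merger): pediwubi → pidiwubi
  rule 2 (apocope): pidiwubi → pidiwub
  rule 3 (unconditioned shift): pidiwub → fidiwub
  rule 4: no change — fidiwub
  ⇒ Pamek fidiwub
Pamek 'fidiwub' matches the regular reflex exactly, so the pair is cognate.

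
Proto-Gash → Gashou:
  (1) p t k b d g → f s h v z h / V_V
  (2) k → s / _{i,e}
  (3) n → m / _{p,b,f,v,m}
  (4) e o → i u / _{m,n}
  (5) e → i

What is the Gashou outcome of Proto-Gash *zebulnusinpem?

Gashou: *zebulnusinpem > zevulnusinpem > zevulnusimpem > zevulnusimpim > zivulnusimpim  (by intervocalic lenition, nasal place assimilation, pre-nasal raising, vowel merger)

zivulnusimpim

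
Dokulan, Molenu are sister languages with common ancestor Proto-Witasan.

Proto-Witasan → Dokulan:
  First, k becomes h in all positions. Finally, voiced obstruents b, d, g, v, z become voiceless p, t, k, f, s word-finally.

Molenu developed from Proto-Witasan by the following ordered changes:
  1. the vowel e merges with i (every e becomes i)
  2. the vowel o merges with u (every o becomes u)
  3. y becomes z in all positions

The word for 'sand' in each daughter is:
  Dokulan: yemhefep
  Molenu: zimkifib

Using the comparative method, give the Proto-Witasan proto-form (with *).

Position 1: Dokulan has y, Molenu has z. Dokulan preserves y here (none of its changes turn any other segment into y), so the proto-segment is *y.
Position 8: Dokulan has p, Molenu has b. Molenu preserves b here (none of its changes turn any other segment into b), so the proto-segment is *b.
Verify the candidate proto-form against each daughter:
Dokulan: *yemkefeb
  yemkefeb → yemhefeb   [unconditioned shift]
  yemhefeb → yemhefep   [final devoicing]
  giving Dokulan yemhefep.
Molenu: start from *yemkefeb.
  rule 1 (vowel merger): yemkefeb → yimkifib
  rule 2: no change — yimkifib
  rule 3 (unconditioned shift): yimkifib → zimkifib
  ⇒ Molenu zimkifib
No other proto-form is consistent with every reflex, so the reconstruction is *yemkefeb.

*yemkefeb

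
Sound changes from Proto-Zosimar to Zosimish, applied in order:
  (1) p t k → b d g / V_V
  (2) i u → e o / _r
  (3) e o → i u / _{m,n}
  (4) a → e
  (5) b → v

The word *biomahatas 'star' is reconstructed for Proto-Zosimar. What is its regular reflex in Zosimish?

viumehedes

Zosimish: *biomahatas
  biomahatas → biomahadas   [intervocalic voicing]
  biomahadas (rule 2 does not apply)
  biomahadas → biumahadas   [pre-nasal raising]
  biumahadas → biumehedes   [vowel merger]
  biumehedes → viumehedes   [unconditioned shift]
  giving Zosimish viumehedes.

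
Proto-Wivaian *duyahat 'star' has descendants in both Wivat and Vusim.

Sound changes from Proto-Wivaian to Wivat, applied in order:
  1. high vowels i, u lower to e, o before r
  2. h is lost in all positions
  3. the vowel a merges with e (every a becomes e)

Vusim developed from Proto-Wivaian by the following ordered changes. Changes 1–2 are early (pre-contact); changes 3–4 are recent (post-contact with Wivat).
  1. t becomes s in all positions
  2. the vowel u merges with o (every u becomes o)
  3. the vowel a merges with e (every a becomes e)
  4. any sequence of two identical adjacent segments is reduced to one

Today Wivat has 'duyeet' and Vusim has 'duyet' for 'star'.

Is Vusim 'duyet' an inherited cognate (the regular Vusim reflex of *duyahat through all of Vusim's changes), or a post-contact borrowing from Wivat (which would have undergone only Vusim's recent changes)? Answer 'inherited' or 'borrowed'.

If inherited, *duyahat would pass through all of Vusim's changes:
Vusim: *duyahat
  duyahat → duyahas   [unconditioned shift]
  duyahas → doyahas   [vowel merger]
  doyahas → doyehes   [vowel merger]
  doyehes (rule 4 does not apply)
  giving Vusim doyehes.
If borrowed from Wivat 'duyeet' after the early changes, it would undergo only the recent ones:
  rule 3 (vowel merger): no change (duyeet)
  rule 4 (degemination): duyeet → duyet
  ⇒ as a loan: duyet
Vusim 'duyet' matches the loan outcome 'duyet', not the inherited 'doyehes' — it skipped the early Vusim changes, so it was borrowed from Wivat.

borrowed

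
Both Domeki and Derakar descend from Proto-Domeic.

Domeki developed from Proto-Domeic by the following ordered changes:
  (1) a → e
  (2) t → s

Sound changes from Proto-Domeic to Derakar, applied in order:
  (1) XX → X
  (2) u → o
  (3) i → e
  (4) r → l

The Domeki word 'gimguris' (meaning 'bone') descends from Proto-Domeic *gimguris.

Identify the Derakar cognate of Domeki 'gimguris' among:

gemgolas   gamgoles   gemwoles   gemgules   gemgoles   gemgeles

gemgoles

Derakar: *gimguris > gimgoris > gemgores > gemgoles  (by vowel merger, vowel merger, unconditioned shift)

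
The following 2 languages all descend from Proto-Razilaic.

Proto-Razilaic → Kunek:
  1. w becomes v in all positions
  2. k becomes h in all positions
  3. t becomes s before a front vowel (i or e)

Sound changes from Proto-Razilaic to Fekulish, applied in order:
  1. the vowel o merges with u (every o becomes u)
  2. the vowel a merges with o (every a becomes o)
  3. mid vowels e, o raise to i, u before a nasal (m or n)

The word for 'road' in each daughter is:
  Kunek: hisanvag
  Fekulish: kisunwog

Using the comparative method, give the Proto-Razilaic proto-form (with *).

Position 4: Kunek has a, Fekulish has u. Kunek preserves a here (none of its changes turn any other segment into a), so the proto-segment is *a.
Position 6: Kunek has v, Fekulish has w. Fekulish preserves w here (none of its changes turn any other segment into w), so the proto-segment is *w.
Verify the candidate proto-form against each daughter:
Kunek: *kisanwag > kisanvag > hisanvag  (by unconditioned shift, unconditioned shift)
Fekulish: start from *kisanwag.
  rule 1: no change — kisanwag
  rule 2 (vowel merger): kisanwag → kisonwog
  rule 3 (pre-nasal raising): kisonwog → kisunwog
  ⇒ Fekulish kisunwog
No other proto-form is consistent with every reflex, so the reconstruction is *kisanwag.

*kisanwag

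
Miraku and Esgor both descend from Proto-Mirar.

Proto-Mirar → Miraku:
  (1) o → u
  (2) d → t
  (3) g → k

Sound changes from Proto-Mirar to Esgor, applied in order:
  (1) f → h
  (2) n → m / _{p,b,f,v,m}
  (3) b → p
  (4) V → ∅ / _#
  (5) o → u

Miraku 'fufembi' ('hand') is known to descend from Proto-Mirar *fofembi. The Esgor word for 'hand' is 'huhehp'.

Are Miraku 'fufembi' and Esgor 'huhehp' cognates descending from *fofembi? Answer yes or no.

no

Derive the expected Esgor reflex of *fofembi:
Esgor: start from *fofembi.
  rule 1 (unconditioned shift): fofembi → hohembi
  rule 2: no change — hohembi
  rule 3 (unconditioned shift): hohembi → hohempi
  rule 4 (apocope): hohempi → hohemp
  rule 5 (vowel merger): hohemp → huhemp
  ⇒ Esgor huhemp
The regular Esgor reflex would be 'huhemp', but the attested form is 'huhehp'. The correspondence is irregular, so they are not cognates (the Esgor form has a different source).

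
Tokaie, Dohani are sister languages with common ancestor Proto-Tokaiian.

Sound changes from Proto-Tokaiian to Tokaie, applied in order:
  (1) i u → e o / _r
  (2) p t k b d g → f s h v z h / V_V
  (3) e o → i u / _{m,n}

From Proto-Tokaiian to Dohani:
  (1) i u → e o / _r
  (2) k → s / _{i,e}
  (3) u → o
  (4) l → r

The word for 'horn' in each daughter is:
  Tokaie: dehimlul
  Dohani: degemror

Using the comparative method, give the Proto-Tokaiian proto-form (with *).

*degemlul

Position 3: Tokaie has h, Dohani has g. Dohani preserves g here (none of its changes turn any other segment into g), so the proto-segment is *g.
Position 7: Tokaie has u, Dohani has o. Taking the neighbouring segments as reconstructed: Tokaie u can only go back to *u; Dohani o could go back to *o or *u — the one source consistent with every daughter is *u.
Verify the candidate proto-form against each daughter:
Tokaie: start from *degemlul.
  rule 1: no change — degemlul
  rule 2 (intervocalic lenition): degemlul → dehemlul
  rule 3 (pre-nasal raising): dehemlul → dehimlul
  ⇒ Tokaie dehimlul
Dohani: start from *degemlul.
  rule 1: no change — degemlul
  rule 2: no change — degemlul
  rule 3 (vowel merger): degemlul → degemlol
  rule 4 (unconditioned shift): degemlol → degemror
  ⇒ Dohani degemror
*degemlul is the unique common source.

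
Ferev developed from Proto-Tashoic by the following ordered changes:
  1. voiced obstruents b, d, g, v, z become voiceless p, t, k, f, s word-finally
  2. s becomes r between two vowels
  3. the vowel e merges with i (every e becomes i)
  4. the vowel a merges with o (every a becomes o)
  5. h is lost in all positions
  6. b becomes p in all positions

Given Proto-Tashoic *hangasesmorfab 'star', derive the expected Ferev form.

Ferev: *hangasesmorfab
  hangasesmorfab → hangasesmorfap   [final devoicing]
  hangasesmorfap → hangaresmorfap   [rhotacism]
  hangaresmorfap → hangarismorfap   [vowel merger]
  hangarismorfap → hongorismorfop   [vowel merger]
  hongorismorfop → ongorismorfop   [h-loss]
  ongorismorfop (rule 6 does not apply)
  giving Ferev ongorismorfop.

ongorismorfop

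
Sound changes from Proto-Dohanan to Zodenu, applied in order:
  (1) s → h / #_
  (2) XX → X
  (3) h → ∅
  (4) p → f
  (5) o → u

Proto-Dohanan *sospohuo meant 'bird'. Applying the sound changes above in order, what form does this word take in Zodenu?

usfuuu

Zodenu: *sospohuo > hospohuo > ospouo > osfouo > usfuuu  (by debuccalisation, h-loss, unconditioned shift, vowel merger)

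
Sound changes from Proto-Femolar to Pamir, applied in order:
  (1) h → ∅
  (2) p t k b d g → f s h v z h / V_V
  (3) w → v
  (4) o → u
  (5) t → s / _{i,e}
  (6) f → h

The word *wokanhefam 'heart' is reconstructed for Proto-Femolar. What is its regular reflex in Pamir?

Pamir: start from *wokanhefam.
  rule 1 (h-loss): wokanhefam → wokanefam
  rule 2 (intervocalic lenition): wokanefam → wohanefam
  rule 3 (unconditioned shift): wohanefam → vohanefam
  rule 4 (vowel merger): vohanefam → vuhanefam
  rule 5: no change — vuhanefam
  rule 6 (unconditioned shift): vuhanefam → vuhaneham
  ⇒ Pamir vuhaneham

vuhaneham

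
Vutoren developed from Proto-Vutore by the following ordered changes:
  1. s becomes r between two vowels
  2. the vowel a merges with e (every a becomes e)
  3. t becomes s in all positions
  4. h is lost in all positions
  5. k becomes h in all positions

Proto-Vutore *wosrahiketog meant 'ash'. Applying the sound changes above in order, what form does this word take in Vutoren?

wosreihesog

Vutoren: start from *wosrahiketog.
  rule 1: no change — wosrahiketog
  rule 2 (vowel merger): wosrahiketog → wosrehiketog
  rule 3 (unconditioned shift): wosrehiketog → wosrehikesog
  rule 4 (h-loss): wosrehikesog → wosreikesog
  rule 5 (unconditioned shift): wosreikesog → wosreihesog
  ⇒ Vutoren wosreihesog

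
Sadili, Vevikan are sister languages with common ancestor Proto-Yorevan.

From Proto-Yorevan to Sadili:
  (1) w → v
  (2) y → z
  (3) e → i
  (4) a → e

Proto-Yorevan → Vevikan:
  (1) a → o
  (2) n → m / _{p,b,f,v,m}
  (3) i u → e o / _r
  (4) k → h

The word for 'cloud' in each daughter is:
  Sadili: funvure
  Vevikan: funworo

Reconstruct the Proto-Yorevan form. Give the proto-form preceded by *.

Position 5: Sadili has u, Vevikan has o. Sadili preserves u here (none of its changes turn any other segment into u), so the proto-segment is *u.
Position 7: Sadili has e, Vevikan has o. In Sadili, e can only continue *a, so the proto-segment is *a.
Verify the candidate proto-form against each daughter:
Sadili: start from *funwura.
  rule 1 (unconditioned shift): funwura → funvura
  rule 2: no change — funvura
  rule 3: no change — funvura
  rule 4 (vowel merger): funvura → funvure
  ⇒ Sadili funvure
Vevikan: *funwura
  funwura → funwuro   [vowel merger]
  funwuro (rule 2 does not apply)
  funwuro → funworo   [pre-rhotic lowering]
  funworo (rule 4 does not apply)
  giving Vevikan funworo.
No other proto-form is consistent with every reflex, so the reconstruction is *funwura.

*funwura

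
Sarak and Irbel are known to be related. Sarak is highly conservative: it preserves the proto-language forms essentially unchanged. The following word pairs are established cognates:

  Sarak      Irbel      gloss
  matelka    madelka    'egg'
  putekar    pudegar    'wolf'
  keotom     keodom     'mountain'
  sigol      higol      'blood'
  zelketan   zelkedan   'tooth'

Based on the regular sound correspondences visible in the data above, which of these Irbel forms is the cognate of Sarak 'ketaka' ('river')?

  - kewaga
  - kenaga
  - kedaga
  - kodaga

zelketan ~ zelkedan — Sarak t corresponds to Irbel d between vowels (before a back vowel).
putekar ~ pudegar — Sarak k corresponds to Irbel g between vowels (before a back vowel).
Applying these to Sarak 'ketaka':
  ketaka → kedaka   (t→d between vowels (before a back vowel))
  kedaka → kedaga   (k→g between vowels (before a back vowel))
So the Irbel cognate is 'kedaga'.

kedaga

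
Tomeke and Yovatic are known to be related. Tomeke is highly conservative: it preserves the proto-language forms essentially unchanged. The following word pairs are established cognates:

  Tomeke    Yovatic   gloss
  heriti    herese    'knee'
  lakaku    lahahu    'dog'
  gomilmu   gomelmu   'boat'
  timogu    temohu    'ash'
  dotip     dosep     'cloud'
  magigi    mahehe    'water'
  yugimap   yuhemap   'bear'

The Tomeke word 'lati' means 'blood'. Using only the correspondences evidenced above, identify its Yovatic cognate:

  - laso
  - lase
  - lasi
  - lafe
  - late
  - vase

heriti ~ herese, dotip ~ dosep — Tomeke t corresponds to Yovatic s between vowels (before a front vowel).
heriti ~ herese, magigi ~ mahehe — Tomeke i corresponds to Yovatic e word-finally.
Applying these to Tomeke 'lati':
  lati → lasi   (t→s between vowels (before a front vowel))
  lasi → lase   (i→e word-finally)
So the Yovatic cognate is 'lase'.

lase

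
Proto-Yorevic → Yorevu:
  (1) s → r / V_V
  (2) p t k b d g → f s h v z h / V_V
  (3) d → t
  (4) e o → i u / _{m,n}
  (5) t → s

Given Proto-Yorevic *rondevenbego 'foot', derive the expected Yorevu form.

runsevinbeho

Yorevu: *rondevenbego
  rondevenbego (rule 1 does not apply)
  rondevenbego → rondevenbeho   [intervocalic lenition]
  rondevenbeho → rontevenbeho   [unconditioned shift]
  rontevenbeho → runtevinbeho   [pre-nasal raising]
  runtevinbeho → runsevinbeho   [unconditioned shift]
  giving Yorevu runsevinbeho.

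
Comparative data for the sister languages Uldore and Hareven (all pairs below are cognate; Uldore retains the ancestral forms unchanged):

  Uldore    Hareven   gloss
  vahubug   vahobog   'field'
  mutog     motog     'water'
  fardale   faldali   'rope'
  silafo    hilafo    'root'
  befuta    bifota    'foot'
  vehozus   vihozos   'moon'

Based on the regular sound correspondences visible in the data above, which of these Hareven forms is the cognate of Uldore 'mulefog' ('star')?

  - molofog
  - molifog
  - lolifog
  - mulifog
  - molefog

molifog

vahubug ~ vahobog, mutog ~ motog — Uldore u corresponds to Hareven o after a consonant, before a consonant other than r, m, n, p, b, f, v.
befuta ~ bifota — Uldore e corresponds to Hareven i after a consonant, before a labial obstruent.
Applying these to Uldore 'mulefog':
  mulefog → molefog   (u→o after a consonant, before a consonant other than r, m, n, p, b, f, v)
  molefog → molifog   (e→i after a consonant, before a labial obstruent)
So the Hareven cognate is 'molifog'.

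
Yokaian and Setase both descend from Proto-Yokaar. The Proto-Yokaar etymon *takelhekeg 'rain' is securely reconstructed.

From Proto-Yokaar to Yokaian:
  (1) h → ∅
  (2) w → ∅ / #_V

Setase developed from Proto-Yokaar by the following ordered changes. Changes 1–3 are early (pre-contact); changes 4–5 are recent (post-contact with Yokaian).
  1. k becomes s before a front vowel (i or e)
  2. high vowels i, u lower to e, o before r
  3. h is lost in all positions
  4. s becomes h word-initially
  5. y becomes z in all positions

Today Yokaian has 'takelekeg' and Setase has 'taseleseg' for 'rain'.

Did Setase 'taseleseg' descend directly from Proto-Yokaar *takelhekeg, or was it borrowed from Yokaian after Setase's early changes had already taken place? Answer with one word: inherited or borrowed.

If inherited, *takelhekeg would pass through all of Setase's changes:
Setase: *takelhekeg > taselheseg > taseleseg  (by palatalisation, h-loss)
If borrowed from Yokaian 'takelekeg' after the early changes, it would undergo only the recent ones:
  rule 4 (debuccalisation): no change (takelekeg)
  rule 5 (unconditioned shift): no change (takelekeg)
  ⇒ as a loan: takelekeg
Setase 'taseleseg' matches the inherited outcome exactly, so it is an inherited cognate, not a loan.

inherited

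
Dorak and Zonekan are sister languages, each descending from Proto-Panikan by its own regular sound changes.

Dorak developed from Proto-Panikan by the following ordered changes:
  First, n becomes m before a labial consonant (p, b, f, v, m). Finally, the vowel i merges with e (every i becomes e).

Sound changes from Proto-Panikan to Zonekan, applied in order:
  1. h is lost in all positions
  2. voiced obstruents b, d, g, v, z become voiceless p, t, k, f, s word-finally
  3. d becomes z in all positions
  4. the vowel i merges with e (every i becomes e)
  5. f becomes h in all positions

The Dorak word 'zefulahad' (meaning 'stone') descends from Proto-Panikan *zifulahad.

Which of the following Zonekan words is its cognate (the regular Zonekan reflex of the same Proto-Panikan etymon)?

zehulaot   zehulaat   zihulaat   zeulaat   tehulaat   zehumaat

zehulaat

Zonekan: start from *zifulahad.
  rule 1 (h-loss): zifulahad → zifulaad
  rule 2 (final devoicing): zifulaad → zifulaat
  rule 3: no change — zifulaat
  rule 4 (vowel merger): zifulaat → zefulaat
  rule 5 (unconditioned shift): zefulaat → zehulaat
  ⇒ Zonekan zehulaat
Among the options, 'zehulaat' alone shows every Zonekan change applied in order.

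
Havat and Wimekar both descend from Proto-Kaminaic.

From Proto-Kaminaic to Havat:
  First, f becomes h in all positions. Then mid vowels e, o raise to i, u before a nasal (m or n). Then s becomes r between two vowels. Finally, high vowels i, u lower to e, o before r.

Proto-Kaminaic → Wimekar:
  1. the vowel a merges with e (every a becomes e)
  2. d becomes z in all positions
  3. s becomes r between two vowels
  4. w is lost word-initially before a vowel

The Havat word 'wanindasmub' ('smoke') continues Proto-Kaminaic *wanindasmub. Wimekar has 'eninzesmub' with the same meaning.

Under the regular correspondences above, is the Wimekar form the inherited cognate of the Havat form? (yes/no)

yes

Derive the expected Wimekar reflex of *wanindasmub:
Wimekar: start from *wanindasmub.
  rule 1 (vowel merger): wanindasmub → wenindesmub
  rule 2 (unconditioned shift): wenindesmub → weninzesmub
  rule 3: no change — weninzesmub
  rule 4 (glide loss): weninzesmub → eninzesmub
  ⇒ Wimekar eninzesmub
Wimekar 'eninzesmub' matches the regular reflex exactly, so the pair is cognate.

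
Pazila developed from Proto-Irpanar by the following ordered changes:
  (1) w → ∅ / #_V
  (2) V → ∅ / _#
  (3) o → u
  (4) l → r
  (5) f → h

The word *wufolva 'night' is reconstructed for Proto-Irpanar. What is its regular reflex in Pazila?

Pazila: *wufolva > ufolva > ufolv > ufulv > ufurv > uhurv  (by glide loss, apocope, vowel merger, unconditioned shift, unconditioned shift)

uhurv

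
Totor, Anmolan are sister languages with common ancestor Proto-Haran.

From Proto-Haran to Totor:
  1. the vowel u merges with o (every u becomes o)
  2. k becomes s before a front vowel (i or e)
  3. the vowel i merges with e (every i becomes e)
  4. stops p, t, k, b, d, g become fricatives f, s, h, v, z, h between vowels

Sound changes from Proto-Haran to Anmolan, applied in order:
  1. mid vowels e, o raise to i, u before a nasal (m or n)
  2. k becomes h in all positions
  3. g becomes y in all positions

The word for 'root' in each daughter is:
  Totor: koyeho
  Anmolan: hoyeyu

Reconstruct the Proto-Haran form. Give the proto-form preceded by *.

Position 1: Totor has k, Anmolan has h. Totor preserves k here (none of its changes turn any other segment into k), so the proto-segment is *k.
Position 6: Totor has o, Anmolan has u. Taking the neighbouring segments as reconstructed: Totor o could go back to *o or *u; Anmolan u can only go back to *u — the one source consistent with every daughter is *u.
Verify the candidate proto-form against each daughter:
Totor: *koyegu
  koyegu → koyego   [vowel merger]
  koyego (rule 2 does not apply)
  koyego (rule 3 does not apply)
  koyego → koyeho   [intervocalic lenition]
  giving Totor koyeho.
Anmolan: *koyegu
  koyegu (rule 1 does not apply)
  koyegu → hoyegu   [unconditioned shift]
  hoyegu → hoyeyu   [unconditioned shift]
  giving Anmolan hoyeyu.
No other proto-form is consistent with every reflex, so the reconstruction is *koyegu.

*koyegu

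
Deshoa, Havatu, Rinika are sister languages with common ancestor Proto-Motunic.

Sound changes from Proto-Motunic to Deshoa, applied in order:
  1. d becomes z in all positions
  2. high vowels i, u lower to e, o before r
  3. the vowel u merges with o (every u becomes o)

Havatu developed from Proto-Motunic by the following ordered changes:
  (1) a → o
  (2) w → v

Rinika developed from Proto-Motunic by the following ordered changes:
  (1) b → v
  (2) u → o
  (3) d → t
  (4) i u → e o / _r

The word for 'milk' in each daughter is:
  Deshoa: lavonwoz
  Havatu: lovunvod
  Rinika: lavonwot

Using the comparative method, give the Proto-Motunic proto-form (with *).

*lavunwod

Position 4: Deshoa has o, Havatu has u, Rinika has o. Havatu preserves u here (none of its changes turn any other segment into u), so the proto-segment is *u.
Position 2: Deshoa has a, Havatu has o, Rinika has a. Deshoa preserves a here (none of its changes turn any other segment into a), so the proto-segment is *a.
This points to *lavunwod. Verify forward in each daughter:
Deshoa: start from *lavunwod.
  rule 1 (unconditioned shift): lavunwod → lavunwoz
  rule 2: no change — lavunwoz
  rule 3 (vowel merger): lavunwoz → lavonwoz
  ⇒ Deshoa lavonwoz
Havatu: start from *lavunwod.
  rule 1 (vowel merger): lavunwod → lovunwod
  rule 2 (unconditioned shift): lovunwod → lovunvod
  ⇒ Havatu lovunvod
Rinika: *lavunwod
  lavunwod (rule 1 does not apply)
  lavunwod → lavonwod   [vowel merger]
  lavonwod → lavonwot   [unconditioned shift]
  lavonwot (rule 4 does not apply)
  giving Rinika lavonwot.
*lavunwod is the unique common source.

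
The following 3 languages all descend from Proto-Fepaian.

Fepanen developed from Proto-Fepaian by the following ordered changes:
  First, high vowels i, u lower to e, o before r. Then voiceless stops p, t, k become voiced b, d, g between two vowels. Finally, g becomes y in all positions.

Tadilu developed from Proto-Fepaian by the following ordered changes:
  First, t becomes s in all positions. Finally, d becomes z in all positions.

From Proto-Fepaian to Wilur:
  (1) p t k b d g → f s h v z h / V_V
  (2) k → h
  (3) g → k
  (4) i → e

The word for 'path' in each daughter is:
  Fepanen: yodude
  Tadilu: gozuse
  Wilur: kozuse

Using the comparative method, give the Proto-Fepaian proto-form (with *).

Position 5: Fepanen has d, Tadilu has s, Wilur has s. Taking the neighbouring segments as reconstructed: Fepanen d could go back to *t or *d; Tadilu s could go back to *t or *s; Wilur s could go back to *t or *s — the one source consistent with every daughter is *t.
Position 1: Fepanen has y, Tadilu has g, Wilur has k. Tadilu preserves g here (none of its changes turn any other segment into g), so the proto-segment is *g.
Position 3: Fepanen has d, Tadilu has z, Wilur has z. Taking the neighbouring segments as reconstructed: Fepanen d could go back to *t or *d; Tadilu z could go back to *d or *z; Wilur z could go back to *d or *z — the one source consistent with every daughter is *d.
The remaining positions agree across the daughters. Check the candidate against every language:
Fepanen: start from *godute.
  rule 1: no change — godute
  rule 2 (intervocalic voicing): godute → godude
  rule 3 (unconditioned shift): godude → yodude
  ⇒ Fepanen yodude
Tadilu: start from *godute.
  rule 1 (unconditioned shift): godute → goduse
  rule 2 (unconditioned shift): goduse → gozuse
  ⇒ Tadilu gozuse
Wilur: *godute
  godute → gozuse   [intervocalic lenition]
  gozuse (rule 2 does not apply)
  gozuse → kozuse   [unconditioned shift]
  kozuse (rule 4 does not apply)
  giving Wilur kozuse.
*godute is the unique common source.

*godute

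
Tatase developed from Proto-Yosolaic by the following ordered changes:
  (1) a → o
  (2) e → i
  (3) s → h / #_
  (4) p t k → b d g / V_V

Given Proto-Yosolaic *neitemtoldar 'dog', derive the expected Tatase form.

Tatase: *neitemtoldar
  neitemtoldar → neitemtoldor   [vowel merger]
  neitemtoldor → niitimtoldor   [vowel merger]
  niitimtoldor (rule 3 does not apply)
  niitimtoldor → niidimtoldor   [intervocalic voicing]
  giving Tatase niidimtoldor.

niidimtoldor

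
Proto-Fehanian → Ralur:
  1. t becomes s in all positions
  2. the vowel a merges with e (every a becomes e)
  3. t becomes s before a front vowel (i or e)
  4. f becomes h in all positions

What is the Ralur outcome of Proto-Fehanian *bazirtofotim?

bezirsohosim

Ralur: *bazirtofotim
  bazirtofotim → bazirsofosim   [unconditioned shift]
  bazirsofosim → bezirsofosim   [vowel merger]
  bezirsofosim (rule 3 does not apply)
  bezirsofosim → bezirsohosim   [unconditioned shift]
  giving Ralur bezirsohosim.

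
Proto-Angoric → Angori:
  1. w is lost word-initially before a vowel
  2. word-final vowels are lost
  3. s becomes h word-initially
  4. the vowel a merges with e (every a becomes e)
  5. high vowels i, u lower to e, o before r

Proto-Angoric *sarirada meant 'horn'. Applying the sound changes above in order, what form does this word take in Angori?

Angori: *sarirada > sarirad > harirad > herired > herered  (by apocope, debuccalisation, vowel merger, pre-rhotic lowering)

herered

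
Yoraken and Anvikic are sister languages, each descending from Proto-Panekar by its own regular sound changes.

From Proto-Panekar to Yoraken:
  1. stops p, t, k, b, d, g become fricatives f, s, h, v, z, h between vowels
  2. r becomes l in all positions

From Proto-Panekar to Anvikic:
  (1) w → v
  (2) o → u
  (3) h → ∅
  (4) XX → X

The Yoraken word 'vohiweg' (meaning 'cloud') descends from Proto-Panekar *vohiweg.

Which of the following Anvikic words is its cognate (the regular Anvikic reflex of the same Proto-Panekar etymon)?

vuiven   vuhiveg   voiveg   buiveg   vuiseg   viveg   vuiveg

vuiveg

Anvikic: start from *vohiweg.
  rule 1 (unconditioned shift): vohiweg → vohiveg
  rule 2 (vowel merger): vohiveg → vuhiveg
  rule 3 (h-loss): vuhiveg → vuiveg
  rule 4: no change — vuiveg
  ⇒ Anvikic vuiveg
Only 'vuiveg' matches the regular Anvikic development of *vohiweg.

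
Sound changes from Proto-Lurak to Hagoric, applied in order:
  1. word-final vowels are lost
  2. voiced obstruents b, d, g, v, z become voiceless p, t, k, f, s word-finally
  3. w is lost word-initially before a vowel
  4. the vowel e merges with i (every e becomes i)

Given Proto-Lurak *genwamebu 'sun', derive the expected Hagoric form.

ginwamip

Hagoric: *genwamebu > genwameb > genwamep > ginwamip  (by apocope, final devoicing, vowel merger)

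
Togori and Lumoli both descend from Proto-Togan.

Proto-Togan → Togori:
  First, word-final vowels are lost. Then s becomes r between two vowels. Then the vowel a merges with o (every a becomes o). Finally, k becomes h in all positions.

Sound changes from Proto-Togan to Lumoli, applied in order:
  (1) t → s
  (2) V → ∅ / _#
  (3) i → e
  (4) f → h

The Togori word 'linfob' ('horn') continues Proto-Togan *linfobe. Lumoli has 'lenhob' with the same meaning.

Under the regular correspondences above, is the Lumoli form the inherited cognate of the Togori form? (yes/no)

yes

Derive the expected Lumoli reflex of *linfobe:
Lumoli: start from *linfobe.
  rule 1: no change — linfobe
  rule 2 (apocope): linfobe → linfob
  rule 3 (vowel merger): linfob → lenfob
  rule 4 (unconditioned shift): lenfob → lenhob
  ⇒ Lumoli lenhob
Lumoli 'lenhob' matches the regular reflex exactly, so the pair is cognate.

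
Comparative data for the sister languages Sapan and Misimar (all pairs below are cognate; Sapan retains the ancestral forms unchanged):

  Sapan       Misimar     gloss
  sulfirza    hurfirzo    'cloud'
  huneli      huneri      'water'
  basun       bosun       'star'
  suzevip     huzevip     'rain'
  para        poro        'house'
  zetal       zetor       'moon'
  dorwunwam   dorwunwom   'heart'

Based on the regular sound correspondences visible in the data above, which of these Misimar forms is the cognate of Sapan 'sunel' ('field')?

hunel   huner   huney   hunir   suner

huner

sulfirza ~ hurfirzo, suzevip ~ huzevip — Sapan s corresponds to Misimar h word-initially before a back vowel.
zetal ~ zetor — Sapan l corresponds to Misimar r word-finally.
Applying these to Sapan 'sunel':
  sunel → hunel   (s→h word-initially before a back vowel)
  hunel → huner   (l→r word-finally)
So the Misimar cognate is 'huner'.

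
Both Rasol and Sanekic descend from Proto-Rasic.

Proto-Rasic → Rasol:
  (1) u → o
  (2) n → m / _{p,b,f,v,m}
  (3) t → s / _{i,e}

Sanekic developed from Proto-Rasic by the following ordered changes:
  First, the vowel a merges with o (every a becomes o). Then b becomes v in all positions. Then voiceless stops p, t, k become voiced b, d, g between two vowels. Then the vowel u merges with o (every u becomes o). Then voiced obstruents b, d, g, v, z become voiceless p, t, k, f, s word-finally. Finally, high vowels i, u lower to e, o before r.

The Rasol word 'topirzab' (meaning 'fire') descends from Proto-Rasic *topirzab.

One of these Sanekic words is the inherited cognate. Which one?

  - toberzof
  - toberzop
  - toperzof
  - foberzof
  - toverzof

Sanekic: start from *topirzab.
  rule 1 (vowel merger): topirzab → topirzob
  rule 2 (unconditioned shift): topirzob → topirzov
  rule 3 (intervocalic voicing): topirzov → tobirzov
  rule 4: no change — tobirzov
  rule 5 (final devoicing): tobirzov → tobirzof
  rule 6 (pre-rhotic lowering): tobirzof → toberzof
  ⇒ Sanekic toberzof
The other candidates each miss or misapply at least one Sanekic change.

toberzof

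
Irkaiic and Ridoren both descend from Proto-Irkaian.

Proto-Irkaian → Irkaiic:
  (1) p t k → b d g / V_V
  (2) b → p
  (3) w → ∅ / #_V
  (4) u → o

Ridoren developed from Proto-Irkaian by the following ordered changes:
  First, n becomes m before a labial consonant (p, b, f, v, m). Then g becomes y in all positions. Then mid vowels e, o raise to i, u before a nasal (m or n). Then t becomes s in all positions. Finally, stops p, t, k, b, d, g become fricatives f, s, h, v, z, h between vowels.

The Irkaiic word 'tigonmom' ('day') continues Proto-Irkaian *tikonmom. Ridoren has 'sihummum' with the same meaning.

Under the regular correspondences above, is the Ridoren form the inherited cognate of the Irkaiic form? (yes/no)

yes

Derive the expected Ridoren reflex of *tikonmom:
Ridoren: *tikonmom > tikommom > tikummum > sikummum > sihummum  (by nasal place assimilation, pre-nasal raising, unconditioned shift, intervocalic lenition)
Ridoren 'sihummum' matches the regular reflex exactly, so the pair is cognate.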